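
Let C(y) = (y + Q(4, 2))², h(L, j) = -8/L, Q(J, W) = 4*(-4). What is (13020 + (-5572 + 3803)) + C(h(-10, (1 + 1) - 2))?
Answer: 287051/25 ≈ 11482.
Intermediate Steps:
Q(J, W) = -16
C(y) = (-16 + y)² (C(y) = (y - 16)² = (-16 + y)²)
(13020 + (-5572 + 3803)) + C(h(-10, (1 + 1) - 2)) = (13020 + (-5572 + 3803)) + (-16 - 8/(-10))² = (13020 - 1769) + (-16 - 8*(-⅒))² = 11251 + (-16 + ⅘)² = 11251 + (-76/5)² = 11251 + 5776/25 = 287051/25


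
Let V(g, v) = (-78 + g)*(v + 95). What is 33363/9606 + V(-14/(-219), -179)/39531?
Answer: 33622818931/9240213126 ≈ 3.6387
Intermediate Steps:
V(g, v) = (-78 + g)*(95 + v)
33363/9606 + V(-14/(-219), -179)/39531 = 33363/9606 + (-7410 - 78*(-179) + 95*(-14/(-219)) - 14/(-219)*(-179))/39531 = 33363*(1/9606) + (-7410 + 13962 + 95*(-14*(-1/219)) - 14*(-1/219)*(-179))*(1/39531) = 11121/3202 + (-7410 + 13962 + 95*(14/219) + (14/219)*(-179))*(1/39531) = 11121/3202 + (-7410 + 13962 + 1330/219 - 2506/219)*(1/39531) = 11121/3202 + (477904/73)*(1/39531) = 11121/3202 + 477904/2885763 = 33622818931/9240213126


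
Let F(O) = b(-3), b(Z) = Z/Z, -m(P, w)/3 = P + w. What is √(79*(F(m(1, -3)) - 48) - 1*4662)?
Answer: 5*I*√335 ≈ 91.515*I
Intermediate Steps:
m(P, w) = -3*P - 3*w (m(P, w) = -3*(P + w) = -3*P - 3*w)
b(Z) = 1
F(O) = 1
√(79*(F(m(1, -3)) - 48) - 1*4662) = √(79*(1 - 48) - 1*4662) = √(79*(-47) - 4662) = √(-3713 - 4662) = √(-8375) = 5*I*√335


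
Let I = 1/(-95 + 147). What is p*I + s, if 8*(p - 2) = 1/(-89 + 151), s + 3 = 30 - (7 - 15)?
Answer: 903713/25792 ≈ 35.039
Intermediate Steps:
I = 1/52 ≈ 0.019231
s = 35 (s = -3 + (30 - (7 - 15)) = -3 + (30 - 1*(-8)) = -3 + (30 + 8) = -3 + 38 = 35)
p = 993/496 (p = 2 + 1/(8*(-89 + 151)) = 2 + (1/8)/62 = 2 + (1/8)*(1/62) = 2 + 1/496 = 993/496 ≈ 2.0020)
p*I + s = (993/496)*(1/52) + 35 = 993/25792 + 35 = 903713/25792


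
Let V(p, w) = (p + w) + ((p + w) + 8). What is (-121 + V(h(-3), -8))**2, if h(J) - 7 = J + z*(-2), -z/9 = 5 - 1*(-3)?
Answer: 27889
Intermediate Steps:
z = -72 (z = -9*(5 - 1*(-3)) = -9*(5 + 3) = -9*8 = -72)
h(J) = 151 + J (h(J) = 7 + (J - 72*(-2)) = 7 + (J + 144) = 7 + (144 + J) = 151 + J)
V(p, w) = 8 + 2*p + 2*w (V(p, w) = (p + w) + (8 + p + w) = 8 + 2*p + 2*w)
(-121 + V(h(-3), -8))**2 = (-121 + (8 + 2*(151 - 3) + 2*(-8)))**2 = (-121 + (8 + 2*148 - 16))**2 = (-121 + (8 + 296 - 16))**2 = (-121 + 288)**2 = 167**2 = 27889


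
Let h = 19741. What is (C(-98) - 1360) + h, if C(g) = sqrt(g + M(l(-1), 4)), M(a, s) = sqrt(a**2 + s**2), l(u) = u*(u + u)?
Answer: 18381 + sqrt(-98 + 2*sqrt(5)) ≈ 18381.0 + 9.671*I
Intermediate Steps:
l(u) = 2*u**2 (l(u) = u*(2*u) = 2*u**2)
C(g) = sqrt(g + 2*sqrt(5)) (C(g) = sqrt(g + sqrt((2*(-1)**2)**2 + 4**2)) = sqrt(g + sqrt((2*1)**2 + 16)) = sqrt(g + sqrt(2**2 + 16)) = sqrt(g + sqrt(4 + 16)) = sqrt(g + sqrt(20)) = sqrt(g + 2*sqrt(5)))
(C(-98) - 1360) + h = (sqrt(-98 + 2*sqrt(5)) - 1360) + 19741 = (-1360 + sqrt(-98 + 2*sqrt(5))) + 19741 = 18381 + sqrt(-98 + 2*sqrt(5))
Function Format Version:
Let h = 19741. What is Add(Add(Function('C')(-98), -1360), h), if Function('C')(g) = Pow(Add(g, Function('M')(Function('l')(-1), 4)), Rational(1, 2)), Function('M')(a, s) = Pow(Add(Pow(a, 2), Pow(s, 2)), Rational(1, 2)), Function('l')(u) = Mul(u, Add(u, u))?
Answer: Add(18381, Pow(Add(-98, Mul(2, Pow(5, Rational(1, 2)))), Rational(1, 2))) ≈ Add(18381., Mul(9.6710, I))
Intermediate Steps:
Function('l')(u) = Mul(2, Pow(u, 2)) (Function('l')(u) = Mul(u, Mul(2, u)) = Mul(2, Pow(u, 2)))
Function('C')(g) = Pow(Add(g, Mul(2, Pow(5, Rational(1, 2)))), Rational(1, 2)) (Function('C')(g) = Pow(Add(g, Pow(Add(Pow(Mul(2, Pow(-1, 2)), 2), Pow(4, 2)), Rational(1, 2))), Rational(1, 2)) = Pow(Add(g, Pow(Add(Pow(Mul(2, 1), 2), 16), Rational(1, 2))), Rational(1, 2)) = Pow(Add(g, Pow(Add(Pow(2, 2), 16), Rational(1, 2))), Rational(1, 2)) = Pow(Add(g, Pow(Add(4, 16), Rational(1, 2))), Rational(1, 2)) = Pow(Add(g, Pow(20, Rational(1, 2))), Rational(1, 2)) = Pow(Add(g, Mul(2, Pow(5, Rational(1, 2)))), Rational(1, 2)))
Add(Add(Function('C')(-98), -1360), h) = Add(Add(Pow(Add(-98, Mul(2, Pow(5, Rational(1, 2)))), Rational(1, 2)), -1360), 19741) = Add(Add(-1360, Pow(Add(-98, Mul(2, Pow(5, Rational(1, 2)))), Rational(1, 2))), 19741) = Add(18381, Pow(Add(-98, Mul(2, Pow(5, Rational(1, 2)))), Rational(1, 2)))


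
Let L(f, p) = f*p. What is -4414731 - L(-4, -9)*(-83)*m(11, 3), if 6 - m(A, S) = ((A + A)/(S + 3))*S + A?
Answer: -4462539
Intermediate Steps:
m(A, S) = 6 - A - 2*A*S/(3 + S) (m(A, S) = 6 - (((A + A)/(S + 3))*S + A) = 6 - (((2*A)/(3 + S))*S + A) = 6 - ((2*A/(3 + S))*S + A) = 6 - (2*A*S/(3 + S) + A) = 6 - (A + 2*A*S/(3 + S)) = 6 + (-A - 2*A*S/(3 + S)) = 6 - A - 2*A*S/(3 + S))
-4414731 - L(-4, -9)*(-83)*m(11, 3) = -4414731 - -4*(-9)*(-83)*3*(6 - 1*11 + 2*3 - 1*11*3)/(3 + 3) = -4414731 - 36*(-83)*3*(6 - 11 + 6 - 33)/6 = -4414731 - (-2988)*3*(1/6)*(-32) = -4414731 - (-2988)*(-16) = -4414731 - 1*47808 = -4414731 - 47808 = -4462539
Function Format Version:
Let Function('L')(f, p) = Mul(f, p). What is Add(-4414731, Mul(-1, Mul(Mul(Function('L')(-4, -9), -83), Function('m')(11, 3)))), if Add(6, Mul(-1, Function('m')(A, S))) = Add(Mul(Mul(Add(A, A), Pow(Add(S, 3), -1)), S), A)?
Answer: -4462539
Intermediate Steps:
Function('m')(A, S) = Add(6, Mul(-1, A), Mul(-2, A, S, Pow(Add(3, S), -1))) (Function('m')(A, S) = Add(6, Mul(-1, Add(Mul(Mul(Add(A, A), Pow(Add(S, 3), -1)), S), A))) = Add(6, Mul(-1, Add(Mul(Mul(Mul(2, A), Pow(Add(3, S), -1)), S), A))) = Add(6, Mul(-1, Add(Mul(Mul(2, A, Pow(Add(3, S), -1)), S), A))) = Add(6, Mul(-1, Add(Mul(2, A, S, Pow(Add(3, S), -1)), A))) = Add(6, Mul(-1, Add(A, Mul(2, A, S, Pow(Add(3, S), -1))))) = Add(6, Add(Mul(-1, A), Mul(-2, A, S, Pow(Add(3, S), -1)))) = Add(6, Mul(-1, A), Mul(-2, A, S, Pow(Add(3, S), -1))))
Add(-4414731, Mul(-1, Mul(Mul(Function('L')(-4, -9), -83), Function('m')(11, 3)))) = Add(-4414731, Mul(-1, Mul(Mul(Mul(-4, -9), -83), Mul(3, Pow(Add(3, 3), -1), Add(6, Mul(-1, 11), Mul(2, 3), Mul(-1, 11, 3)))))) = Add(-4414731, Mul(-1, Mul(Mul(36, -83), Mul(3, Pow(6, -1), Add(6, -11, 6, -33))))) = Add(-4414731, Mul(-1, Mul(-2988, Mul(3, Rational(1, 6), -32)))) = Add(-4414731, Mul(-1, Mul(-2988, -16))) = Add(-4414731, Mul(-1, 47808)) = Add(-4414731, -47808) = -4462539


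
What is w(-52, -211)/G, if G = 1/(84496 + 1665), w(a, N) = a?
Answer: -4480372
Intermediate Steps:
G = 1/86161 ≈ 1.1606e-5
w(-52, -211)/G = -52/1/86161 = -52*86161 = -4480372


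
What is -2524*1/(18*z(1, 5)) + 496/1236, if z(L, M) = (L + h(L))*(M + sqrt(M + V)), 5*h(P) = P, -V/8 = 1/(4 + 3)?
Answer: -11208607/411588 + 3155*sqrt(21)/1332 ≈ -16.378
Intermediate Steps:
V = -8/7 (V = -8/(4 + 3) = -8/7 ≈ -1.1429)
h(P) = P/5
z(L, M) = 6*L*(M + sqrt(-8/7 + M))/5 (z(L, M) = (L + L/5)*(M + sqrt(M - 8/7)) = (6*L/5)*(M + sqrt(-8/7 + M)) = 6*L*(M + sqrt(-8/7 + M))/5)
-2524*1/(18*z(1, 5)) + 496/1236 = -2524*35/(108*(sqrt(-56 + 49*5) + 7*5)) + 496/1236 = -2524*35/(108*(sqrt(-56 + 245) + 35)) + 496*(1/1236) = -2524*35/(108*(sqrt(189) + 35)) + 124/309 = -2524*35/(108*(3*sqrt(21) + 35)) + 124/309 = -2524*35/(108*(35 + 3*sqrt(21))) + 124/309 = -2524*1/(18*(6 + 18*sqrt(21)/35)) + 124/309 = -2524/(108 + 324*sqrt(21)/35) + 124/309 = 124/309 - 2524/(108 + 324*sqrt(21)/35)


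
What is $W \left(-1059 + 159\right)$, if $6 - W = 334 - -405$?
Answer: $659700$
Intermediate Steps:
$W = -733$ ($W = 6 - \left(334 - -405\right) = 6 - \left(334 + 405\right) = 6 - 739 = -733$)
$W \left(-1059 + 159\right) = - 733 \left(-1059 + 159\right) = \left(-733\right) \left(-900\right) = 659700$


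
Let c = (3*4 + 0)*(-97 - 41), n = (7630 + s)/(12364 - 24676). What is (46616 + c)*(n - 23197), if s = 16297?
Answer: -1605214697420/1539 ≈ -1.0430e+9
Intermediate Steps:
n = -23927/12312 (n = (7630 + 16297)/(12364 - 24676) = 23927/(-12312) = 23927*(-1/12312) = -23927/12312 ≈ -1.9434)
c = -1656 (c = (12 + 0)*(-138) = 12*(-138) = -1656)
(46616 + c)*(n - 23197) = (46616 - 1656)*(-23927/12312 - 23197) = 44960*(-285625391/12312) = -1605214697420/1539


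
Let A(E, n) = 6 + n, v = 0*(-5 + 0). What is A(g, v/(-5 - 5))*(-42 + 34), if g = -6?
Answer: -48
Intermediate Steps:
v = 0 (v = 0*(-5) = 0)
A(g, v/(-5 - 5))*(-42 + 34) = (6 + 0/(-5 - 5))*(-42 + 34) = (6 + 0/(-10))*(-8) = (6 + 0*(-⅒))*(-8) = (6 + 0)*(-8) = 6*(-8) = -48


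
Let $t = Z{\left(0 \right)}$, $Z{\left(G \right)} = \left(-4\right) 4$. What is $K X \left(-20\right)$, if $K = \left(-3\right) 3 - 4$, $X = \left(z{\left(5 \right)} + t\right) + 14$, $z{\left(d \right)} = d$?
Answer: $780$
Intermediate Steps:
$Z{\left(G \right)} = -16$
$t = -16$
$X = 3$ ($X = \left(5 - 16\right) + 14 = -11 + 14 = 3$)
$K = -13$ ($K = -9 - 4 = -13$)
$K X \left(-20\right) = \left(-13\right) 3 \left(-20\right) = \left(-39\right) \left(-20\right) = 780$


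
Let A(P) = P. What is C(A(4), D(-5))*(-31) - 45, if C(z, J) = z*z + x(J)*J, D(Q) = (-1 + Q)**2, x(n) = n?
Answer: -40717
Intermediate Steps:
C(z, J) = J**2 + z**2 (C(z, J) = z*z + J*J = z**2 + J**2 = J**2 + z**2)
C(A(4), D(-5))*(-31) - 45 = (((-1 - 5)**2)**2 + 4**2)*(-31) - 45 = (((-6)**2)**2 + 16)*(-31) - 45 = (36**2 + 16)*(-31) - 45 = (1296 + 16)*(-31) - 45 = 1312*(-31) - 45 = -40672 - 45 = -40717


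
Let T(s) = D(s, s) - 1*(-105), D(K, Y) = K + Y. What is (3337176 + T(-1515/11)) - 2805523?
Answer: 5846308/11 ≈ 5.3148e+5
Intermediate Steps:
T(s) = 105 + 2*s (T(s) = (s + s) - 1*(-105) = 2*s + 105 = 105 + 2*s)
(3337176 + T(-1515/11)) - 2805523 = (3337176 + (105 + 2*(-1515/11))) - 2805523 = (3337176 + (105 - 3030/11)) - 2805523 = (3337176 - 1875/11) - 2805523 = 36707061/11 - 2805523 = 5846308/11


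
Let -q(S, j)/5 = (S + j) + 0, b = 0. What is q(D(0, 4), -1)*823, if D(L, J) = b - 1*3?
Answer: 16460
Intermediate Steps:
D(L, J) = -3 (D(L, J) = 0 - 1*3 = 0 - 3 = -3)
q(S, j) = -5*S - 5*j (q(S, j) = -5*((S + j) + 0) = -5*(S + j) = -5*S - 5*j)
q(D(0, 4), -1)*823 = (-5*(-3) - 5*(-1))*823 = (15 + 5)*823 = 20*823 = 16460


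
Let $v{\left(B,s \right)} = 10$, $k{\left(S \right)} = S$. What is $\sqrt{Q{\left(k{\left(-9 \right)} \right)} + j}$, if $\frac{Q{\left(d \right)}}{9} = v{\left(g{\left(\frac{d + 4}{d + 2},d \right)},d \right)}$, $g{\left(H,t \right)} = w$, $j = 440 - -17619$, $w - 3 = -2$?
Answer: $\sqrt{18149} \approx 134.72$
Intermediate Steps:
$w = 1$ ($w = 3 - 2 = 1$)
$j = 18059$ ($j = 440 + 17619 = 18059$)
$g{\left(H,t \right)} = 1$
$Q{\left(d \right)} = 90$ ($Q{\left(d \right)} = 9 \cdot 10 = 90$)
$\sqrt{Q{\left(k{\left(-9 \right)} \right)} + j} = \sqrt{90 + 18059} = \sqrt{18149}$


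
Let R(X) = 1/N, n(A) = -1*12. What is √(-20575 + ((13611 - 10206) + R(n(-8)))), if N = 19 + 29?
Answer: I*√2472477/12 ≈ 131.03*I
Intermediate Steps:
N = 48
n(A) = -12
R(X) = 1/48
√(-20575 + ((13611 - 10206) + R(n(-8)))) = √(-20575 + ((13611 - 10206) + 1/48)) = √(-20575 + (3405 + 1/48)) = √(-20575 + 163441/48) = √(-824159/48) = I*√2472477/12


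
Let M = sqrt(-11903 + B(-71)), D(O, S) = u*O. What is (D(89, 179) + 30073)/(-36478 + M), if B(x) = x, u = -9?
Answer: -533892008/665328229 - 14636*I*sqrt(11974)/665328229 ≈ -0.80245 - 0.0024072*I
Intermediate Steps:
D(O, S) = -9*O
M = I*sqrt(11974) (M = sqrt(-11903 - 71) = sqrt(-11974) = I*sqrt(11974) ≈ 109.43*I)
(D(89, 179) + 30073)/(-36478 + M) = (-9*89 + 30073)/(-36478 + I*sqrt(11974)) = (-801 + 30073)/(-36478 + I*sqrt(11974)) = 29272/(-36478 + I*sqrt(11974))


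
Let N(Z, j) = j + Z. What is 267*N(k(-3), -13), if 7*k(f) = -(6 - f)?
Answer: -26700/7 ≈ -3814.3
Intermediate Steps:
k(f) = -6/7 + f/7 (k(f) = (-(6 - f))/7 = (-6 + f)/7 = -6/7 + f/7)
N(Z, j) = Z + j
267*N(k(-3), -13) = 267*((-6/7 + (⅐)*(-3)) - 13) = 267*((-6/7 - 3/7) - 13) = 267*(-9/7 - 13) = 267*(-100/7) = -26700/7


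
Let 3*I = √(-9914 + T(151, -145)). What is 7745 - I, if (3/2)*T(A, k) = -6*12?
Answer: 7745 - I*√9962/3 ≈ 7745.0 - 33.27*I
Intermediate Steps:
T(A, k) = -48 (T(A, k) = 2*(-6*12)/3 = (⅔)*(-72) = -48)
I = I*√9962/3 (I = √(-9914 - 48)/3 = √(-9962)/3 = (I*√9962)/3 = I*√9962/3 ≈ 33.27*I)
7745 - I = 7745 - I*√9962/3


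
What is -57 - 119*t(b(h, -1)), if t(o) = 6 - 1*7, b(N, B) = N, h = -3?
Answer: 62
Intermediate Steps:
t(o) = -1 (t(o) = 6 - 7 = -1)
-57 - 119*t(b(h, -1)) = -57 - 119*(-1) = -57 + 119 = 62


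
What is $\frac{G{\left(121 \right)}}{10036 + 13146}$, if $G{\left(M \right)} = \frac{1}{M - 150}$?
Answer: $- \frac{1}{672278} \approx -1.4875 \cdot 10^{-6}$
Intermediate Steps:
$G{\left(M \right)} = \frac{1}{-150 + M}$
$\frac{G{\left(121 \right)}}{10036 + 13146} = \frac{1}{\left(-150 + 121\right) \left(10036 + 13146\right)} = \frac{1}{\left(-29\right) 23182} = \left(- \frac{1}{29}\right) \frac{1}{23182} = - \frac{1}{672278}$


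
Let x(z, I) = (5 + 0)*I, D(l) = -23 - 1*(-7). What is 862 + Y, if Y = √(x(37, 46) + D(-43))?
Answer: 862 + √214 ≈ 876.63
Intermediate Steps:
D(l) = -16 (D(l) = -23 + 7 = -16)
x(z, I) = 5*I
Y = √214 (Y = √(5*46 - 16) = √(230 - 16) = √214 ≈ 14.629)
862 + Y = 862 + √214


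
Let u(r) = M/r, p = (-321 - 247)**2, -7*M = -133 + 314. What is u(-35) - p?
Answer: -79042699/245 ≈ -3.2262e+5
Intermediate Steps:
M = -181/7 (M = -(-133 + 314)/7 = -1/7*181 = -181/7 ≈ -25.857)
p = 322624 (p = (-568)**2 = 322624)
u(r) = -181/(7*r)
u(-35) - p = -181/7/(-35) - 1*322624 = -181/7*(-1/35) - 322624 = 181/245 - 322624 = -79042699/245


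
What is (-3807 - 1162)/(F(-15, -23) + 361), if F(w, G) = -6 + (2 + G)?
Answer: -4969/334 ≈ -14.877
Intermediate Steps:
F(w, G) = -4 + G
(-3807 - 1162)/(F(-15, -23) + 361) = (-3807 - 1162)/((-4 - 23) + 361) = -4969/(-27 + 361) = -4969/334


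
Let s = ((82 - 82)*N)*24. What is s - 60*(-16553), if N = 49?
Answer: 993180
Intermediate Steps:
s = 0 (s = ((82 - 82)*49)*24 = (0*49)*24 = 0*24 = 0)
s - 60*(-16553) = 0 - 60*(-16553) = 0 + 993180 = 993180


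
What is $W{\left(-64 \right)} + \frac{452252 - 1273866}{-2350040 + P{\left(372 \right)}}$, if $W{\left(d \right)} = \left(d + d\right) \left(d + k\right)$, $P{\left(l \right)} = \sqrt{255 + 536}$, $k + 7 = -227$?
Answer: $\frac{30094191704089008}{788955428687} + \frac{821614 \sqrt{791}}{5522688000809} \approx 38144.0$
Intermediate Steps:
$k = -234$ ($k = -7 - 227 = -234$)
$P{\left(l \right)} = \sqrt{791}$
$W{\left(d \right)} = 2 d \left(-234 + d\right)$ ($W{\left(d \right)} = \left(d + d\right) \left(d - 234\right) = 2 d \left(-234 + d\right)$)
$W{\left(-64 \right)} + \frac{452252 - 1273866}{-2350040 + P{\left(372 \right)}} = 2 \left(-64\right) \left(-234 - 64\right) + \frac{452252 - 1273866}{-2350040 + \sqrt{791}} = 2 \left(-64\right) \left(-298\right) - \frac{821614}{-2350040 + \sqrt{791}} = 38144 - \frac{821614}{-2350040 + \sqrt{791}}$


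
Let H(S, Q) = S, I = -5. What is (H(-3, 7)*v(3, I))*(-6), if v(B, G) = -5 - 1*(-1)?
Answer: -72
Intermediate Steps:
v(B, G) = -4 (v(B, G) = -5 + 1 = -4)
(H(-3, 7)*v(3, I))*(-6) = -3*(-4)*(-6) = 12*(-6) = -72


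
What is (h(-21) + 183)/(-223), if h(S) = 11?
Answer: -194/223 ≈ -0.86996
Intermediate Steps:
(h(-21) + 183)/(-223) = (11 + 183)/(-223) = -1/223*194 = -194/223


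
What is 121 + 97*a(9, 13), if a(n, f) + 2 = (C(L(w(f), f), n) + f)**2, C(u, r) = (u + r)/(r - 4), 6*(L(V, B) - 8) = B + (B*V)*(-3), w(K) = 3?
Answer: 3634267/225 ≈ 16152.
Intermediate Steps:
L(V, B) = 8 + B/6 - B*V/2 (L(V, B) = 8 + (B + (B*V)*(-3))/6 = 8 + (B - 3*B*V)/6 = 8 + (B/6 - B*V/2) = 8 + B/6 - B*V/2)
C(u, r) = (r + u)/(-4 + r)
a(n, f) = -2 + (f + (8 + n - 4*f/3)/(-4 + n))**2 (a(n, f) = -2 + ((n + (8 + f/6 - 1/2*f*3))/(-4 + n) + f)**2 = -2 + ((n + (8 + f/6 - 3*f/2))/(-4 + n) + f)**2 = -2 + ((n + (8 - 4*f/3))/(-4 + n) + f)**2 = -2 + ((8 + n - 4*f/3)/(-4 + n) + f)**2 = -2 + (f + (8 + n - 4*f/3)/(-4 + n))**2)
121 + 97*a(9, 13) = 121 + 97*(-2 + (24 - 16*13 + 3*9 + 3*13*9)**2/(9*(-4 + 9)**2)) = 121 + 97*(-2 + (1/9)*(24 - 208 + 27 + 351)**2/5**2) = 121 + 97*(-2 + (1/9)*(1/25)*194**2) = 121 + 97*(-2 + (1/9)*(1/25)*37636) = 121 + 97*(-2 + 37636/225) = 121 + 97*(37186/225) = 121 + 3607042/225 = 3634267/225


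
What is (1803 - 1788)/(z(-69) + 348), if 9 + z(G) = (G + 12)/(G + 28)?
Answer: 205/4652 ≈ 0.044067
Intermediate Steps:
z(G) = -9 + (12 + G)/(28 + G) (z(G) = -9 + (G + 12)/(G + 28) = -9 + (12 + G)/(28 + G))
(1803 - 1788)/(z(-69) + 348) = (1803 - 1788)/(8*(-30 - 1*(-69))/(28 - 69) + 348) = 15/(8*(-30 + 69)/(-41) + 348) = 15/(8*(-1/41)*39 + 348) = 15/(-312/41 + 348) = 15/(13956/41) = 15*(41/13956) = 205/4652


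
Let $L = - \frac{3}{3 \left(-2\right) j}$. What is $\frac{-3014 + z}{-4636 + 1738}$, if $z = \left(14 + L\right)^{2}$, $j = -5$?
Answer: $\frac{40297}{41400} \approx 0.97336$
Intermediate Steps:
$L = - \frac{1}{10}$ ($L = - \frac{3}{3 \left(-2\right) \left(-5\right)} = - \frac{3}{\left(-6\right) \left(-5\right)} = - \frac{3}{30} = \left(-3\right) \frac{1}{30} = - \frac{1}{10} \approx -0.1$)
$z = \frac{19321}{100}$ ($z = \left(14 - \frac{1}{10}\right)^{2} = \left(\frac{139}{10}\right)^{2} = \frac{19321}{100} \approx 193.21$)
$\frac{-3014 + z}{-4636 + 1738} = \frac{-3014 + \frac{19321}{100}}{-4636 + 1738} = - \frac{282079}{100 \left(-2898\right)} = \left(- \frac{282079}{100}\right) \left(- \frac{1}{2898}\right) = \frac{40297}{41400}$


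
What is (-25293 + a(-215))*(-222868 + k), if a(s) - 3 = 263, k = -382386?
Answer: 15147691858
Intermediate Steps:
a(s) = 266 (a(s) = 3 + 263 = 266)
(-25293 + a(-215))*(-222868 + k) = (-25293 + 266)*(-222868 - 382386) = -25027*(-605254) = 15147691858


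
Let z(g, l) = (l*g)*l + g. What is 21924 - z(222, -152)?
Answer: -5107386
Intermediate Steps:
z(g, l) = g + g*l**2 (z(g, l) = (g*l)*l + g = g*l**2 + g = g + g*l**2)
21924 - z(222, -152) = 21924 - 222*(1 + (-152)**2) = 21924 - 222*(1 + 23104) = 21924 - 222*23105 = 21924 - 1*5129310 = 21924 - 5129310 = -5107386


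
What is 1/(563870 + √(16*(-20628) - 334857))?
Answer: 112774/63590008361 - I*√664905/317950041805 ≈ 1.7735e-6 - 2.5646e-9*I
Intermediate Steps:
1/(563870 + √(16*(-20628) - 334857)) = 1/(563870 + √(-330048 - 334857)) = 1/(563870 + √(-664905)) = 1/(563870 + I*√664905)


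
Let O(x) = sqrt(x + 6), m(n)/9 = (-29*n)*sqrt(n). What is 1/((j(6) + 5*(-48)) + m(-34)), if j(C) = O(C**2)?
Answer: 1/(-240 + sqrt(42) + 8874*I*sqrt(34)) ≈ -8.722e-8 - 1.9326e-5*I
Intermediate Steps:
m(n) = -261*n**(3/2) (m(n) = 9*((-29*n)*sqrt(n)) = 9*(-29*n**(3/2)) = -261*n**(3/2))
O(x) = sqrt(6 + x)
j(C) = sqrt(6 + C**2)
1/((j(6) + 5*(-48)) + m(-34)) = 1/((sqrt(6 + 6**2) + 5*(-48)) - (-8874)*I*sqrt(34)) = 1/((sqrt(6 + 36) - 240) - (-8874)*I*sqrt(34)) = 1/((sqrt(42) - 240) + 8874*I*sqrt(34)) = 1/((-240 + sqrt(42)) + 8874*I*sqrt(34)) = 1/(-240 + sqrt(42) + 8874*I*sqrt(34))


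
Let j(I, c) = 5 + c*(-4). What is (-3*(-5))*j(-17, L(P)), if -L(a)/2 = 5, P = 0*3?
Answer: 675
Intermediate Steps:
P = 0
L(a) = -10 (L(a) = -2*5 = -10)
j(I, c) = 5 - 4*c
(-3*(-5))*j(-17, L(P)) = (-3*(-5))*(5 - 4*(-10)) = 15*(5 + 40) = 15*45 = 675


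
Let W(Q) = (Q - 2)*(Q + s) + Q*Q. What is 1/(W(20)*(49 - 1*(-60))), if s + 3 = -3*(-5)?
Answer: 1/106384 ≈ 9.3999e-6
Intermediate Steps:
s = 12 (s = -3 - 3*(-5) = -3 + 15 = 12)
W(Q) = Q² + (-2 + Q)*(12 + Q) (W(Q) = (Q - 2)*(Q + 12) + Q*Q = (-2 + Q)*(12 + Q) + Q² = Q² + (-2 + Q)*(12 + Q))
1/(W(20)*(49 - 1*(-60))) = 1/((-24 + 2*20² + 10*20)*(49 - 1*(-60))) = 1/((-24 + 2*400 + 200)*(49 + 60)) = 1/((-24 + 800 + 200)*109) = 1/(976*109) = 1/106384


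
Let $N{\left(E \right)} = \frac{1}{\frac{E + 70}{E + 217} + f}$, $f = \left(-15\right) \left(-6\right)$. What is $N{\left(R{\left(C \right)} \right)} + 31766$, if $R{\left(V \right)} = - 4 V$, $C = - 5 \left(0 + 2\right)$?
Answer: $\frac{738242097}{23240} \approx 31766.0$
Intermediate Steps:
$C = -10$ ($C = \left(-5\right) 2 = -10$)
$f = 90$
$N{\left(E \right)} = \frac{1}{90 + \frac{70 + E}{217 + E}}$ ($N{\left(E \right)} = \frac{1}{\frac{E + 70}{E + 217} + 90} = \frac{1}{\frac{70 + E}{217 + E} + 90} = \frac{1}{90 + \frac{70 + E}{217 + E}}$)
$N{\left(R{\left(C \right)} \right)} + 31766 = \frac{217 - -40}{7 \left(2800 + 13 \left(\left(-4\right) \left(-10\right)\right)\right)} + 31766 = \frac{217 + 40}{7 \left(2800 + 13 \cdot 40\right)} + 31766 = \frac{1}{7} \frac{1}{2800 + 520} \cdot 257 + 31766 = \frac{1}{7} \cdot \frac{1}{3320} \cdot 257 + 31766 = \frac{257}{23240} + 31766 = \frac{738242097}{23240}$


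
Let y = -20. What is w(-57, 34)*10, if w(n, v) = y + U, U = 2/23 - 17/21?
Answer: -100090/483 ≈ -207.23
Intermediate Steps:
U = -349/483 (U = 2*(1/23) - 17*1/21 = 2/23 - 17/21 = -349/483 ≈ -0.72257)
w(n, v) = -10009/483 (w(n, v) = -20 - 349/483 = -10009/483)
w(-57, 34)*10 = -10009/483*10 = -100090/483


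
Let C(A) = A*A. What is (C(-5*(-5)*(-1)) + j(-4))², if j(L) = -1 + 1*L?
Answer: 384400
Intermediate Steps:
j(L) = -1 + L
C(A) = A²
(C(-5*(-5)*(-1)) + j(-4))² = ((-5*(-5)*(-1))² + (-1 - 4))² = ((25*(-1))² - 5)² = ((-25)² - 5)² = (625 - 5)² = 620² = 384400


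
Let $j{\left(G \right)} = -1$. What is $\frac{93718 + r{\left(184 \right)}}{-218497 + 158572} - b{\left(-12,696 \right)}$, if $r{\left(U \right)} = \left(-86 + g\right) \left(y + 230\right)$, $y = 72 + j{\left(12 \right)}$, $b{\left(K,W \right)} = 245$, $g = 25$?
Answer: $- \frac{4918994}{19975} \approx -246.26$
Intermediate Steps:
$y = 71$ ($y = 72 - 1 = 71$)
$r{\left(U \right)} = -18361$ ($r{\left(U \right)} = \left(-86 + 25\right) \left(71 + 230\right) = \left(-61\right) 301 = -18361$)
$\frac{93718 + r{\left(184 \right)}}{-218497 + 158572} - b{\left(-12,696 \right)} = \frac{93718 - 18361}{-218497 + 158572} - 245 = \frac{75357}{-59925} - 245 = 75357 \left(- \frac{1}{59925}\right) - 245 = - \frac{25119}{19975} - 245 = - \frac{4918994}{19975}$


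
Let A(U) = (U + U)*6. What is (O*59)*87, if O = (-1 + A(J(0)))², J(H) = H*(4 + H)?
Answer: 5133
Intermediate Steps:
A(U) = 12*U (A(U) = (2*U)*6 = 12*U)
O = 1 (O = (-1 + 12*(0*(4 + 0)))² = (-1 + 12*(0*4))² = (-1 + 12*0)² = (-1 + 0)² = (-1)² = 1)
(O*59)*87 = (1*59)*87 = 59*87 = 5133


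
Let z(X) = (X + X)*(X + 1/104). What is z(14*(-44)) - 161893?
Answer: 7761093/13 ≈ 5.9701e+5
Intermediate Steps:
z(X) = 2*X*(1/104 + X) (z(X) = (2*X)*(X + 1/104) = (2*X)*(1/104 + X) = 2*X*(1/104 + X))
z(14*(-44)) - 161893 = (14*(-44))*(1 + 104*(14*(-44)))/52 - 161893 = (1/52)*(-616)*(1 + 104*(-616)) - 161893 = (1/52)*(-616)*(1 - 64064) - 161893 = (1/52)*(-616)*(-64063) - 161893 = 9865702/13 - 161893 = 7761093/13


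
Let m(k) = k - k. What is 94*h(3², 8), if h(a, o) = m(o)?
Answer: 0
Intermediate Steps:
m(k) = 0
h(a, o) = 0
94*h(3², 8) = 94*0 = 0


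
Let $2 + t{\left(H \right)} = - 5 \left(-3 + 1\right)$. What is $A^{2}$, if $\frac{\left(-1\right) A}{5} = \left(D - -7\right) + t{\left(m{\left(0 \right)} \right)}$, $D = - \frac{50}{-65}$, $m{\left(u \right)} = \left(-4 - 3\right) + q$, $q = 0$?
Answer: $\frac{1050625}{169} \approx 6216.7$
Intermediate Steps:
$m{\left(u \right)} = -7$ ($m{\left(u \right)} = \left(-4 - 3\right) + 0 = -7 + 0 = -7$)
$D = \frac{10}{13}$ ($D = \left(-50\right) \left(- \frac{1}{65}\right) = \frac{10}{13} \approx 0.76923$)
$t{\left(H \right)} = 8$ ($t{\left(H \right)} = -2 - 5 \left(-3 + 1\right) = -2 - -10 = -2 + 10 = 8$)
$A = - \frac{1025}{13}$ ($A = - 5 \left(\left(\frac{10}{13} - -7\right) + 8\right) = - 5 \left(\left(\frac{10}{13} + 7\right) + 8\right) = - 5 \left(\frac{101}{13} + 8\right) = \left(-5\right) \frac{205}{13} = - \frac{1025}{13} \approx -78.846$)
$A^{2} = \left(- \frac{1025}{13}\right)^{2} = \frac{1050625}{169}$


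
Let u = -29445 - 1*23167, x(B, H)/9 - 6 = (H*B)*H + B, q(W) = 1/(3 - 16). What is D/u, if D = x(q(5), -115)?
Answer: 29583/170989 ≈ 0.17301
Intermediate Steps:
q(W) = -1/13 (q(W) = 1/(-13) = -1/13)
x(B, H) = 54 + 9*B + 9*B*H**2 (x(B, H) = 54 + 9*((H*B)*H + B) = 54 + 9*((B*H)*H + B) = 54 + 9*(B*H**2 + B) = 54 + 9*(B + B*H**2) = 54 + (9*B + 9*B*H**2) = 54 + 9*B + 9*B*H**2)
D = -118332/13 (D = 54 + 9*(-1/13) + 9*(-1/13)*(-115)**2 = 54 - 9/13 + 9*(-1/13)*13225 = 54 - 9/13 - 119025/13 = -118332/13 ≈ -9102.5)
u = -52612 (u = -29445 - 23167 = -52612)
D/u = -118332/13/(-52612) = -118332/13*(-1/52612) = 29583/170989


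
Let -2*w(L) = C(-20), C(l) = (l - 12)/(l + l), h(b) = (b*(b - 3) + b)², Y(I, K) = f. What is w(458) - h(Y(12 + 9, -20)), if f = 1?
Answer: -7/5 ≈ -1.4000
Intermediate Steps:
Y(I, K) = 1
h(b) = (b + b*(-3 + b))² (h(b) = (b*(-3 + b) + b)² = (b + b*(-3 + b))²)
C(l) = (-12 + l)/(2*l) (C(l) = (-12 + l)/((2*l)) = (-12 + l)*(1/(2*l)) = (-12 + l)/(2*l))
w(L) = -⅖ (w(L) = -(-12 - 20)/(4*(-20)) = -(-1)*(-32)/(4*20) = -½*⅘ = -⅖)
w(458) - h(Y(12 + 9, -20)) = -⅖ - 1²*(-2 + 1)² = -⅖ - (-1)² = -⅖ - 1 = -7/5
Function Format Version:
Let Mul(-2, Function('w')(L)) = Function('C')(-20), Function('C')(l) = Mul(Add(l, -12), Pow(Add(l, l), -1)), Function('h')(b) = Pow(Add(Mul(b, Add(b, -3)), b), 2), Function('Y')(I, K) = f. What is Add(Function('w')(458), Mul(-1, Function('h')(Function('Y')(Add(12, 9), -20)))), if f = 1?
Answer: Rational(-7, 5) ≈ -1.4000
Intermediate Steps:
Function('Y')(I, K) = 1
Function('h')(b) = Pow(Add(b, Mul(b, Add(-3, b))), 2) (Function('h')(b) = Pow(Add(Mul(b, Add(-3, b)), b), 2) = Pow(Add(b, Mul(b, Add(-3, b))), 2))
Function('C')(l) = Mul(Rational(1, 2), Pow(l, -1), Add(-12, l)) (Function('C')(l) = Mul(Add(-12, l), Pow(Mul(2, l), -1)) = Mul(Add(-12, l), Mul(Rational(1, 2), Pow(l, -1))) = Mul(Rational(1, 2), Pow(l, -1), Add(-12, l)))
Function('w')(L) = Rational(-2, 5) (Function('w')(L) = Mul(Rational(-1, 2), Mul(Rational(1, 2), Pow(-20, -1), Add(-12, -20))) = Mul(Rational(-1, 2), Mul(Rational(1, 2), Rational(-1, 20), -32)) = Mul(Rational(-1, 2), Rational(4, 5)) = Rational(-2, 5))
Add(Function('w')(458), Mul(-1, Function('h')(Function('Y')(Add(12, 9), -20)))) = Add(Rational(-2, 5), Mul(-1, Mul(Pow(1, 2), Pow(Add(-2, 1), 2)))) = Add(Rational(-2, 5), Mul(-1, Mul(1, Pow(-1, 2)))) = Add(Rational(-2, 5), Mul(-1, Mul(1, 1))) = Add(Rational(-2, 5), Mul(-1, 1)) = Add(Rational(-2, 5), -1) = Rational(-7, 5)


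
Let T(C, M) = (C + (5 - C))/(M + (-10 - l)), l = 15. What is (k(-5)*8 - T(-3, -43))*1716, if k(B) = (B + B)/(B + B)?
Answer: 235521/17 ≈ 13854.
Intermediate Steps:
k(B) = 1 (k(B) = (2*B)/((2*B)) = (2*B)*(1/(2*B)) = 1)
T(C, M) = 5/(-25 + M) (T(C, M) = (C + (5 - C))/(M + (-10 - 1*15)) = 5/(M + (-10 - 15)) = 5/(M - 25) = 5/(-25 + M))
(k(-5)*8 - T(-3, -43))*1716 = (1*8 - 5/(-25 - 43))*1716 = (8 - 5/(-68))*1716 = (8 - 5*(-1)/68)*1716 = (8 - 1*(-5/68))*1716 = (8 + 5/68)*1716 = (549/68)*1716 = 235521/17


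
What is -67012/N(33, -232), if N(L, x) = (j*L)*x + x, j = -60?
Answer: -16753/114782 ≈ -0.14595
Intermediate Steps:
N(L, x) = x - 60*L*x (N(L, x) = (-60*L)*x + x = -60*L*x + x = x - 60*L*x)
-67012/N(33, -232) = -67012*(-1/(232*(1 - 60*33))) = -67012*(-1/(232*(1 - 1980))) = -67012/((-232*(-1979))) = -67012/459128 = -67012*1/459128 = -16753/114782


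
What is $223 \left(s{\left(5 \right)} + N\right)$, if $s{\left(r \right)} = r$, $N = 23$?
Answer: $6244$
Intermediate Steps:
$223 \left(s{\left(5 \right)} + N\right) = 223 \left(5 + 23\right) = 223 \cdot 28 = 6244$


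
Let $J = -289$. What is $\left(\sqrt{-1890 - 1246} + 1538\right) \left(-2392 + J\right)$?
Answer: $-4123378 - 150136 i \approx -4.1234 \cdot 10^{6} - 1.5014 \cdot 10^{5} i$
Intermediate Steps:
$\left(\sqrt{-1890 - 1246} + 1538\right) \left(-2392 + J\right) = \left(\sqrt{-1890 - 1246} + 1538\right) \left(-2392 - 289\right) = \left(\sqrt{-3136} + 1538\right) \left(-2681\right) = \left(56 i + 1538\right) \left(-2681\right) = \left(1538 + 56 i\right) \left(-2681\right) = -4123378 - 150136 i$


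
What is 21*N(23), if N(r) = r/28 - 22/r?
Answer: -261/92 ≈ -2.8370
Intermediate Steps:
N(r) = -22/r + r/28 (N(r) = r*(1/28) - 22/r = r/28 - 22/r = -22/r + r/28)
21*N(23) = 21*(-22/23 + (1/28)*23) = 21*(-22*1/23 + 23/28) = 21*(-22/23 + 23/28) = 21*(-87/644) = -261/92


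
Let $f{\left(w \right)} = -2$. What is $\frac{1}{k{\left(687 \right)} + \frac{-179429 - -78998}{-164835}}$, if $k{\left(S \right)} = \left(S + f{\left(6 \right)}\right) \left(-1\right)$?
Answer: $- \frac{18315}{12534616} \approx -0.0014612$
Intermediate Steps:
$k{\left(S \right)} = 2 - S$ ($k{\left(S \right)} = \left(S - 2\right) \left(-1\right) = \left(-2 + S\right) \left(-1\right) = 2 - S$)
$\frac{1}{k{\left(687 \right)} + \frac{-179429 - -78998}{-164835}} = \frac{1}{\left(2 - 687\right) + \frac{-179429 - -78998}{-164835}} = \frac{1}{\left(2 - 687\right) + \left(-179429 + 78998\right) \left(- \frac{1}{164835}\right)} = \frac{1}{-685 - - \frac{11159}{18315}} = \frac{1}{-685 + \frac{11159}{18315}} = \frac{1}{- \frac{12534616}{18315}} = - \frac{18315}{12534616}$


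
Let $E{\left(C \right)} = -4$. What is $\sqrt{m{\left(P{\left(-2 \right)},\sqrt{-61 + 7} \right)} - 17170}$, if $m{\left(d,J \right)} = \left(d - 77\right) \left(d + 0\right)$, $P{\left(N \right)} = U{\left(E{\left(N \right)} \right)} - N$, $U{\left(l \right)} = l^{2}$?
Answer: $2 i \sqrt{4558} \approx 135.03 i$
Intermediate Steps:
$P{\left(N \right)} = 16 - N$ ($P{\left(N \right)} = \left(-4\right)^{2} - N = 16 - N$)
$m{\left(d,J \right)} = d \left(-77 + d\right)$ ($m{\left(d,J \right)} = \left(-77 + d\right) d = d \left(-77 + d\right)$)
$\sqrt{m{\left(P{\left(-2 \right)},\sqrt{-61 + 7} \right)} - 17170} = \sqrt{\left(16 - -2\right) \left(-77 + \left(16 - -2\right)\right) - 17170} = \sqrt{\left(16 + 2\right) \left(-77 + \left(16 + 2\right)\right) - 17170} = \sqrt{18 \left(-77 + 18\right) - 17170} = \sqrt{18 \left(-59\right) - 17170} = \sqrt{-1062 - 17170} = \sqrt{-18232} = 2 i \sqrt{4558}$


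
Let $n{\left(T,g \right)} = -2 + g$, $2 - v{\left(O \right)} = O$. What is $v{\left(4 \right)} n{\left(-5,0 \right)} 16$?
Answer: $64$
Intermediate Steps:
$v{\left(O \right)} = 2 - O$
$v{\left(4 \right)} n{\left(-5,0 \right)} 16 = \left(2 - 4\right) \left(-2 + 0\right) 16 = \left(2 - 4\right) \left(-2\right) 16 = \left(-2\right) \left(-2\right) 16 = 4 \cdot 16 = 64$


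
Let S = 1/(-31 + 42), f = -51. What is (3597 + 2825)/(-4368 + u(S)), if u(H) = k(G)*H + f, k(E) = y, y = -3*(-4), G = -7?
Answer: -70642/48597 ≈ -1.4536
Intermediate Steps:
y = 12
k(E) = 12
S = 1/11 ≈ 0.090909
u(H) = -51 + 12*H (u(H) = 12*H - 51 = -51 + 12*H)
(3597 + 2825)/(-4368 + u(S)) = (3597 + 2825)/(-4368 + (-51 + 12*(1/11))) = 6422/(-4368 + (-51 + 12/11)) = 6422/(-4368 - 549/11) = 6422/(-48597/11) = 6422*(-11/48597) = -70642/48597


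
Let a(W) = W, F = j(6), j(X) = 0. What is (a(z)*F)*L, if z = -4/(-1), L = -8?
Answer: 0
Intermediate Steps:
F = 0
z = 4 (z = -4*(-1) = 4)
(a(z)*F)*L = (4*0)*(-8) = 0*(-8) = 0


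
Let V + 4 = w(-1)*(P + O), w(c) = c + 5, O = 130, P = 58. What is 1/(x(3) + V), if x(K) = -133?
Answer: 1/615 ≈ 0.0016260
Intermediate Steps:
w(c) = 5 + c
V = 748 (V = -4 + (5 - 1)*(58 + 130) = -4 + 4*188 = -4 + 752 = 748)
1/(x(3) + V) = 1/(-133 + 748) = 1/615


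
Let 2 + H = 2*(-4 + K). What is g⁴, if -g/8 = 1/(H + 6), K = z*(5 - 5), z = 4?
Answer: 16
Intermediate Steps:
K = 0 (K = 4*(5 - 5) = 4*0 = 0)
H = -10 (H = -2 + 2*(-4 + 0) = -2 + 2*(-4) = -2 - 8 = -10)
g = 2 (g = -8/(-10 + 6) = -8/(-4) = -8*(-¼) = 2)
g⁴ = 2⁴ = 16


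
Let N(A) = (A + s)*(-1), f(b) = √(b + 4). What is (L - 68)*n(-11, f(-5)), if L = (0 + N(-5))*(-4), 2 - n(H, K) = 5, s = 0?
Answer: 264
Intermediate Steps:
f(b) = √(4 + b)
n(H, K) = -3 (n(H, K) = 2 - 1*5 = 2 - 5 = -3)
N(A) = -A (N(A) = (A + 0)*(-1) = A*(-1) = -A)
L = -20 (L = (0 - 1*(-5))*(-4) = (0 + 5)*(-4) = 5*(-4) = -20)
(L - 68)*n(-11, f(-5)) = (-20 - 68)*(-3) = -88*(-3) = 264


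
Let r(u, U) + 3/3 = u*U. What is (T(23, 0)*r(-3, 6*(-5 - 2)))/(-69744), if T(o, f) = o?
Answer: -2875/69744 ≈ -0.041222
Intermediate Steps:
r(u, U) = -1 + U*u (r(u, U) = -1 + u*U = -1 + U*u)
(T(23, 0)*r(-3, 6*(-5 - 2)))/(-69744) = (23*(-1 + (6*(-5 - 2))*(-3)))/(-69744) = (23*(-1 + (6*(-7))*(-3)))*(-1/69744) = (23*(-1 - 42*(-3)))*(-1/69744) = (23*(-1 + 126))*(-1/69744) = (23*125)*(-1/69744) = 2875*(-1/69744) = -2875/69744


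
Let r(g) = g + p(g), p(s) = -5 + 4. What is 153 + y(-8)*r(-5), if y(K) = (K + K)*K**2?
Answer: 6297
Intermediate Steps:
p(s) = -1
r(g) = -1 + g (r(g) = g - 1 = -1 + g)
y(K) = 2*K**3 (y(K) = (2*K)*K**2 = 2*K**3)
153 + y(-8)*r(-5) = 153 + (2*(-8)**3)*(-1 - 5) = 153 + (2*(-512))*(-6) = 153 - 1024*(-6) = 153 + 6144 = 6297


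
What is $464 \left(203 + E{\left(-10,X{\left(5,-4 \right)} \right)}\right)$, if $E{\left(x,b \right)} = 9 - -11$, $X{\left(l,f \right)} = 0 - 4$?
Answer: $103472$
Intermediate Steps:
$X{\left(l,f \right)} = -4$ ($X{\left(l,f \right)} = 0 - 4 = -4$)
$E{\left(x,b \right)} = 20$ ($E{\left(x,b \right)} = 9 + 11 = 20$)
$464 \left(203 + E{\left(-10,X{\left(5,-4 \right)} \right)}\right) = 464 \left(203 + 20\right) = 464 \cdot 223 = 103472$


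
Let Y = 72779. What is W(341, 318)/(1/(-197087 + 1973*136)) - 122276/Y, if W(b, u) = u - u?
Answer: -17468/10397 ≈ -1.6801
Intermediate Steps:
W(b, u) = 0
W(341, 318)/(1/(-197087 + 1973*136)) - 122276/Y = 0/(1/(-197087 + 1973*136)) - 122276/72779 = 0/(1/(-197087 + 268328)) - 122276*1/72779 = 0/(1/71241) - 17468/10397 = 0*71241 - 17468/10397 = 0 - 17468/10397 = -17468/10397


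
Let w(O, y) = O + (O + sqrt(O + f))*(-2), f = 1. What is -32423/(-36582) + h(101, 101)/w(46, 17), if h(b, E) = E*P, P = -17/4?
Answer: 784841425/70530096 - 1717*sqrt(47)/3856 ≈ 8.0751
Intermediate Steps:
P = -17/4 (P = -17*1/4 = -17/4 ≈ -4.2500)
h(b, E) = -17*E/4 (h(b, E) = E*(-17/4) = -17*E/4)
w(O, y) = -O - 2*sqrt(1 + O) (w(O, y) = O + (O + sqrt(O + 1))*(-2) = O + (O + sqrt(1 + O))*(-2) = O + (-2*O - 2*sqrt(1 + O)) = -O - 2*sqrt(1 + O))
-32423/(-36582) + h(101, 101)/w(46, 17) = -32423/(-36582) + (-17/4*101)/(-1*46 - 2*sqrt(1 + 46)) = -32423*(-1/36582) - 1717/(4*(-46 - 2*sqrt(47))) = 32423/36582 - 1717/(4*(-46 - 2*sqrt(47)))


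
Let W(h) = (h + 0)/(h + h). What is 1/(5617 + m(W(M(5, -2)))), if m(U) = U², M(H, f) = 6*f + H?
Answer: 4/22469 ≈ 0.00017802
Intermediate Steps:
M(H, f) = H + 6*f
W(h) = ½ (W(h) = h/((2*h)) = h*(1/(2*h)) = ½)
1/(5617 + m(W(M(5, -2)))) = 1/(5617 + (½)²) = 1/(5617 + ¼) = 1/(22469/4) = 4/22469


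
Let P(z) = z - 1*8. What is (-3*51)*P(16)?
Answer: -1224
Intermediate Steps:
P(z) = -8 + z (P(z) = z - 8 = -8 + z)
(-3*51)*P(16) = (-3*51)*(-8 + 16) = -153*8 = -1224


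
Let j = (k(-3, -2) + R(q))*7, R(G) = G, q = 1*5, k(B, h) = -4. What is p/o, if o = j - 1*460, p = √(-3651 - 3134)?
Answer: -I*√6785/453 ≈ -0.18183*I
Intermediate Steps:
q = 5
j = 7 (j = (-4 + 5)*7 = 1*7 = 7)
p = I*√6785 (p = √(-6785) = I*√6785 ≈ 82.371*I)
o = -453 (o = 7 - 1*460 = 7 - 460 = -453)
p/o = (I*√6785)/(-453) = (I*√6785)*(-1/453) = -I*√6785/453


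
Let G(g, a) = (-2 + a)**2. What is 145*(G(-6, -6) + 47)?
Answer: 16095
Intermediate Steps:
145*(G(-6, -6) + 47) = 145*((-2 - 6)**2 + 47) = 145*((-8)**2 + 47) = 145*(64 + 47) = 145*111 = 16095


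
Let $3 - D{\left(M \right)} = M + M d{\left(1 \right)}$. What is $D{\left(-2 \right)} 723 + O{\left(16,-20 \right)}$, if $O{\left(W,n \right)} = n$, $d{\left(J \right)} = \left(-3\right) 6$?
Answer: $-22433$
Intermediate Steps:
$d{\left(J \right)} = -18$
$D{\left(M \right)} = 3 + 17 M$ ($D{\left(M \right)} = 3 - \left(M + M \left(-18\right)\right) = 3 - \left(M - 18 M\right) = 3 - - 17 M = 3 + 17 M$)
$D{\left(-2 \right)} 723 + O{\left(16,-20 \right)} = \left(3 + 17 \left(-2\right)\right) 723 - 20 = \left(3 - 34\right) 723 - 20 = \left(-31\right) 723 - 20 = -22413 - 20 = -22433$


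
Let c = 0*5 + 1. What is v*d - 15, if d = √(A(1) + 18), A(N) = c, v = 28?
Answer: -15 + 28*√19 ≈ 107.05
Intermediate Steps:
c = 1 (c = 0 + 1 = 1)
A(N) = 1
d = √19 (d = √(1 + 18) = √19 ≈ 4.3589)
v*d - 15 = 28*√19 - 15 = -15 + 28*√19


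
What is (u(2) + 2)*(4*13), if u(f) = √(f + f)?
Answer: 208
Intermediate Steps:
u(f) = √2*√f (u(f) = √(2*f) = √2*√f)
(u(2) + 2)*(4*13) = (√2*√2 + 2)*(4*13) = (2 + 2)*52 = 4*52 = 208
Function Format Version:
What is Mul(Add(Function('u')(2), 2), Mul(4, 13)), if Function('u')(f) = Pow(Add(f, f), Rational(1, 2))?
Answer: 208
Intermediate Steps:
Function('u')(f) = Mul(Pow(2, Rational(1, 2)), Pow(f, Rational(1, 2))) (Function('u')(f) = Pow(Mul(2, f), Rational(1, 2)) = Mul(Pow(2, Rational(1, 2)), Pow(f, Rational(1, 2))))
Mul(Add(Function('u')(2), 2), Mul(4, 13)) = Mul(Add(Mul(Pow(2, Rational(1, 2)), Pow(2, Rational(1, 2))), 2), Mul(4, 13)) = Mul(Add(2, 2), 52) = Mul(4, 52) = 208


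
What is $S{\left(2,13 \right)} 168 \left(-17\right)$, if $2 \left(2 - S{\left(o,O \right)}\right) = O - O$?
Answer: $-5712$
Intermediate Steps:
$S{\left(o,O \right)} = 2$ ($S{\left(o,O \right)} = 2 - \frac{O - O}{2} = 2 - 0 = 2 + 0 = 2$)
$S{\left(2,13 \right)} 168 \left(-17\right) = 2 \cdot 168 \left(-17\right) = 336 \left(-17\right) = -5712$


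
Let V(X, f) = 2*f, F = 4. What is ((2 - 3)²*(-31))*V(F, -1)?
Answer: 62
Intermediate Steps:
((2 - 3)²*(-31))*V(F, -1) = ((2 - 3)²*(-31))*(2*(-1)) = ((-1)²*(-31))*(-2) = (1*(-31))*(-2) = -31*(-2) = 62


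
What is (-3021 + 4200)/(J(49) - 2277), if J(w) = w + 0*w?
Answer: -1179/2228 ≈ -0.52917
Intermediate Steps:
J(w) = w (J(w) = w + 0 = w)
(-3021 + 4200)/(J(49) - 2277) = (-3021 + 4200)/(49 - 2277) = 1179/(-2228) = 1179*(-1/2228) = -1179/2228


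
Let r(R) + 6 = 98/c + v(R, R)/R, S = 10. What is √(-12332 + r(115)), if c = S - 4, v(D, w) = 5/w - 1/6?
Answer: I*√5866346010/690 ≈ 111.0*I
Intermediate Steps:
v(D, w) = -⅙ + 5/w (v(D, w) = 5/w - 1*⅙ = 5/w - ⅙ = -⅙ + 5/w)
c = 6 (c = 10 - 4 = 6)
r(R) = 31/3 + (30 - R)/(6*R²) (r(R) = -6 + (98/6 + ((30 - R)/(6*R))/R) = -6 + (98*(⅙) + (30 - R)/(6*R²)) = -6 + (49/3 + (30 - R)/(6*R²)) = 31/3 + (30 - R)/(6*R²))
√(-12332 + r(115)) = √(-12332 + (⅙)*(30 - 1*115 + 62*115²)/115²) = √(-12332 + (⅙)*(1/13225)*(30 - 115 + 62*13225)) = √(-12332 + (⅙)*(1/13225)*(30 - 115 + 819950)) = √(-12332 + (⅙)*(1/13225)*819865) = √(-12332 + 163973/15870) = √(-195544867/15870) = I*√5866346010/690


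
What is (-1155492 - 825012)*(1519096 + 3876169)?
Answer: -10685343913560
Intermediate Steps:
(-1155492 - 825012)*(1519096 + 3876169) = -1980504*5395265 = -10685343913560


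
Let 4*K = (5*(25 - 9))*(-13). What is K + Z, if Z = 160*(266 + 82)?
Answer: 55420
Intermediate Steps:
K = -260 (K = ((5*(25 - 9))*(-13))/4 = ((5*16)*(-13))/4 = (80*(-13))/4 = (1/4)*(-1040) = -260)
Z = 55680 (Z = 160*348 = 55680)
K + Z = -260 + 55680 = 55420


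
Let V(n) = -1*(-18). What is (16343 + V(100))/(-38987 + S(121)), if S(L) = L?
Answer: -16361/38866 ≈ -0.42096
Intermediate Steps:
V(n) = 18
(16343 + V(100))/(-38987 + S(121)) = (16343 + 18)/(-38987 + 121) = 16361/(-38866) = 16361*(-1/38866) = -16361/38866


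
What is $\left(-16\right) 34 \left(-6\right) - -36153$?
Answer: $39417$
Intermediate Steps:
$\left(-16\right) 34 \left(-6\right) - -36153 = \left(-544\right) \left(-6\right) + 36153 = 3264 + 36153 = 39417$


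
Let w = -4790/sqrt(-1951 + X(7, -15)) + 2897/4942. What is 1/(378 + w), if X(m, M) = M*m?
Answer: 2376311581462/969685284693403 - 29246978390*I*sqrt(514)/969685284693403 ≈ 0.0024506 - 0.0006838*I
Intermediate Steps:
w = 2897/4942 + 2395*I*sqrt(514)/514 (w = -4790/sqrt(-1951 - 15*7) + 2897/4942 = -4790/sqrt(-1951 - 105) + 2897*(1/4942) = -4790*(-I*sqrt(514)/1028) + 2897/4942 = -(-2395)*I*sqrt(514)/514 + 2897/4942 = 2395*I*sqrt(514)/514 + 2897/4942 = 2897/4942 + 2395*I*sqrt(514)/514 ≈ 0.5862 + 105.64*I)
1/(378 + w) = 1/(378 + (2897/4942 + 2395*I*sqrt(514)/514)) = 1/(1870973/4942 + 2395*I*sqrt(514)/514)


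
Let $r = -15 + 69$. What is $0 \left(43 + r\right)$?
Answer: $0$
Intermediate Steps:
$r = 54$
$0 \left(43 + r\right) = 0 \left(43 + 54\right) = 0 \cdot 97 = 0$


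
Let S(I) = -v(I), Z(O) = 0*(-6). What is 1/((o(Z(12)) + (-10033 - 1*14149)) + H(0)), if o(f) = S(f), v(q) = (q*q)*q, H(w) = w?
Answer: -1/24182 ≈ -4.1353e-5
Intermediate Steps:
Z(O) = 0
v(q) = q³ (v(q) = q²*q = q³)
S(I) = -I³
o(f) = -f³
1/((o(Z(12)) + (-10033 - 1*14149)) + H(0)) = 1/((-1*0³ + (-10033 - 1*14149)) + 0) = 1/((-1*0 + (-10033 - 14149)) + 0) = 1/((0 - 24182) + 0) = 1/(-24182 + 0) = 1/(-24182) = -1/24182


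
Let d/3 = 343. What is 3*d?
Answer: 3087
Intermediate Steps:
d = 1029 (d = 3*343 = 1029)
3*d = 3*1029 = 3087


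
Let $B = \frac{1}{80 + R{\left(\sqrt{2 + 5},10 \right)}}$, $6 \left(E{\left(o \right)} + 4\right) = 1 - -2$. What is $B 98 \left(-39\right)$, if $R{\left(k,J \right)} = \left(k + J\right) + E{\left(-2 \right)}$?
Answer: $- \frac{440804}{9967} + \frac{5096 \sqrt{7}}{9967} \approx -42.874$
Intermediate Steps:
$E{\left(o \right)} = - \frac{7}{2}$ ($E{\left(o \right)} = -4 + \frac{1 - -2}{6} = -4 + \frac{1 + 2}{6} = -4 + \frac{1}{6} \cdot 3 = -4 + \frac{1}{2} = - \frac{7}{2}$)
$R{\left(k,J \right)} = - \frac{7}{2} + J + k$ ($R{\left(k,J \right)} = \left(k + J\right) - \frac{7}{2} = \left(J + k\right) - \frac{7}{2} = - \frac{7}{2} + J + k$)
$B = \frac{1}{\frac{173}{2} + \sqrt{7}}$ ($B = \frac{1}{80 + \left(- \frac{7}{2} + 10 + \sqrt{2 + 5}\right)} = \frac{1}{80 + \left(- \frac{7}{2} + 10 + \sqrt{7}\right)} = \frac{1}{80 + \left(\frac{13}{2} + \sqrt{7}\right)} = \frac{1}{\frac{173}{2} + \sqrt{7}} \approx 0.011218$)
$B 98 \left(-39\right) = \left(\frac{346}{29901} - \frac{4 \sqrt{7}}{29901}\right) 98 \left(-39\right) = \left(\frac{33908}{29901} - \frac{392 \sqrt{7}}{29901}\right) \left(-39\right) = - \frac{440804}{9967} + \frac{5096 \sqrt{7}}{9967}$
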